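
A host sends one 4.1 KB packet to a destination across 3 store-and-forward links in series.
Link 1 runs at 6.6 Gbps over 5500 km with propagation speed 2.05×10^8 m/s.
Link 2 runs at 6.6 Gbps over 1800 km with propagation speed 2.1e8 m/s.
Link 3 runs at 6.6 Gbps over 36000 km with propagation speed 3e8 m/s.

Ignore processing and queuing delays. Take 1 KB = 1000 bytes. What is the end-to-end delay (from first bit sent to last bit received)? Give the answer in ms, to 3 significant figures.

L = 32800 bits.
Transmission delay per hop = L/R = 32800/6600000000 = 0.0049697 ms; 3 hops → 0.0149091 ms.
Propagation delays (d/s per hop): 26.8293, 8.57143, 120 ms; sum = 155.401 ms.
End-to-end = 155 ms.

155 ms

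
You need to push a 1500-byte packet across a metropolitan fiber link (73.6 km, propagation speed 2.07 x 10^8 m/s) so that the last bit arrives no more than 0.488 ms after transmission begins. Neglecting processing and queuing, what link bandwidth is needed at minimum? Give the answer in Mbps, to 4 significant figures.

90.60 Mbps

L = 12000 bits.
Propagation delay = 73600 / 2.07e+08 = 0.355556 ms.
Transmission budget = 0.488 − 0.355556 = 0.132444 ms.
R ≥ L / t_tx = 12000 bits / 0.000132444 s = 90.60 Mbps.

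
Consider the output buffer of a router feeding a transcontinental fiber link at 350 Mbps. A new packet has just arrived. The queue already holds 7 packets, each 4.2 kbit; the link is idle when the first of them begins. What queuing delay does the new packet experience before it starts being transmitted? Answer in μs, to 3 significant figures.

84.0 μs

Each queued packet: L/R = 4200/350000000 = 12 μs.
7 queued → 84 μs.
Queuing delay = 84.0 μs.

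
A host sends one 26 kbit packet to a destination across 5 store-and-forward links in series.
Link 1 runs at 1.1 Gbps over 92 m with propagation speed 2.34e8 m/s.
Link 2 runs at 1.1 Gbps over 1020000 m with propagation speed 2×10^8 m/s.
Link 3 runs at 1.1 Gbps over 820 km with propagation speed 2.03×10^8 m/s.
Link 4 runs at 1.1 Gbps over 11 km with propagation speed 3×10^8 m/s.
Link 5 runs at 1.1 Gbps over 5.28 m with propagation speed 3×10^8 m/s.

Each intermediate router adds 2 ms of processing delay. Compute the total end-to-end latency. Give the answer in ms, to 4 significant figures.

17.29 ms

L = 26000 bits.
Transmission delay per hop = L/R = 26000/1100000000 = 0.0236364 ms; 5 hops → 0.118182 ms.
Propagation delays (d/s per hop): 0.000393162, 5.1, 4.03941, 0.0366667, 1.76e-05 ms; sum = 9.17649 ms.
Processing at 4 router(s): 4 × 2 ms = 8 ms.
End-to-end = 17.29 ms.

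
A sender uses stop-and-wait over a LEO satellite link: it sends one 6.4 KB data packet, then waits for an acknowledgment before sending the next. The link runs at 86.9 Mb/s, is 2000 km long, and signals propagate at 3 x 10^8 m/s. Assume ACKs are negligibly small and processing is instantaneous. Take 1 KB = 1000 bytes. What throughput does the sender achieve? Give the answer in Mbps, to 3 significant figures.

t_tx = L/R = 51200/86900000 = 0.000589183 s.
t_prop = 2000000/300000000 = 0.00666667 s; RTT = 0.0133333 s.
Cycle = t_tx + RTT = 0.0139225 s.
Throughput = L / cycle = 51200 / 0.0139225 = 3.68 Mbps.

3.68 Mbps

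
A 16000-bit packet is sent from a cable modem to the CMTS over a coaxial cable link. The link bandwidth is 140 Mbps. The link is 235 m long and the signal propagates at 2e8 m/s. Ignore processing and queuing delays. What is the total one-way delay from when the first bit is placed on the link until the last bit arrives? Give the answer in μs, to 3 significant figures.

Transmission delay = L/R = 16000 / 140000000 = 114.286 μs.
Propagation delay = d/s = 235 m / 200000000 m/s = 1.175 μs.
Total = 115 μs.

115 μs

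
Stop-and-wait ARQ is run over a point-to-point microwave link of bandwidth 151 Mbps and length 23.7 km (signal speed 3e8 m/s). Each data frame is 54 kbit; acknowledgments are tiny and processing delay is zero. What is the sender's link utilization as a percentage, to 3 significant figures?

69.4 %

t_tx = L/R = 54000/151000000 = 0.000357616 s.
t_prop = 23700/300000000 = 7.9e-05 s; RTT = 0.000158 s.
Cycle = t_tx + RTT = 0.000515616 s.
Utilization = t_tx / cycle = 0.000357616/0.000515616 = 69.4 %.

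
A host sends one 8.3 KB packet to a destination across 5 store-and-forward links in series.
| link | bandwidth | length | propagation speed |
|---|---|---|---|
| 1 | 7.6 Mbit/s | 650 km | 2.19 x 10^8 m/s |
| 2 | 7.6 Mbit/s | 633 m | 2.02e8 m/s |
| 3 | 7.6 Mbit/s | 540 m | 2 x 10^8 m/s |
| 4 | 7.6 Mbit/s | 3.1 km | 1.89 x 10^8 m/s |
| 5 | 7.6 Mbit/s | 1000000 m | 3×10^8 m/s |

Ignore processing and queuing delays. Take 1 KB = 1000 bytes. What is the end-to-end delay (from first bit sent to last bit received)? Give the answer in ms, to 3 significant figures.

50.0 ms

L = 66400 bits.
Transmission delay per hop = L/R = 66400/7600000 = 8.73684 ms; 5 hops → 43.6842 ms.
Propagation delays (d/s per hop): 2.96804, 0.00313366, 0.0027, 0.0164021, 3.33333 ms; sum = 6.32361 ms.
End-to-end = 50.0 ms.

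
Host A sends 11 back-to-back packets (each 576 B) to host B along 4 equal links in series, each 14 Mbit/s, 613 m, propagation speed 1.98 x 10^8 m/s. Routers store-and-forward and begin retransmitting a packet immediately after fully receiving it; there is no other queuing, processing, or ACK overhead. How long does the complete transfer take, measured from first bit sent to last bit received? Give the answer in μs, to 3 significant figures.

4620 μs

Per-hop transmission t_tx = L/R = 4608/14000000 = 329.143 μs.
Per-hop propagation t_prop = 613/198000000 = 3.09596 μs.
Pipeline fill: first packet needs 4·t_tx to clear all hops; remaining 10 packets each add one t_tx.
Total = (4+11-1)·t_tx + 4·t_prop = 14·329.143 + 4·3.09596 = 4620 μs.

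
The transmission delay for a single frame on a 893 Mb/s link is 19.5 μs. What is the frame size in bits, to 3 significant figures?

L = R × t_tx = 893000000 b/s × 1.95e-05 s = 17413.5 bits.

17400 bits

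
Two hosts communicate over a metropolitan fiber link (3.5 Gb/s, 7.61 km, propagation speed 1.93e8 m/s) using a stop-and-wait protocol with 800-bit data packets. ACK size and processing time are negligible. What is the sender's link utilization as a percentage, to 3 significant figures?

t_tx = L/R = 800/3500000000 = 2.28571e-07 s.
t_prop = 7610/193000000 = 3.94301e-05 s; RTT = 7.88601e-05 s.
Cycle = t_tx + RTT = 7.90887e-05 s.
Utilization = t_tx / cycle = 2.28571e-07/7.90887e-05 = 0.289 %.

0.289 %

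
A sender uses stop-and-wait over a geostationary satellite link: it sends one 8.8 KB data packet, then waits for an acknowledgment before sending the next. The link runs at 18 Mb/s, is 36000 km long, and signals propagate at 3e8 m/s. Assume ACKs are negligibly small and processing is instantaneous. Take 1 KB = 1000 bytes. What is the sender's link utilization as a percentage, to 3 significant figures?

1.60 %

t_tx = L/R = 70400/18000000 = 0.00391111 s.
t_prop = 36000000/300000000 = 0.12 s; RTT = 0.24 s.
Cycle = t_tx + RTT = 0.243911 s.
Utilization = t_tx / cycle = 0.00391111/0.243911 = 1.60 %.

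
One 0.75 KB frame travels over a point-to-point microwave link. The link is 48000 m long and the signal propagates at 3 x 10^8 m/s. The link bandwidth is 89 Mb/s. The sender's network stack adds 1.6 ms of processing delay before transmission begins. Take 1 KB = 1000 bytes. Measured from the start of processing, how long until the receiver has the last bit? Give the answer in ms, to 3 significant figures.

1.83 ms

L = 6000 bits.
Transmission delay = L/R = 6000 / 89000000 = 0.0674157 ms.
Propagation delay = d/s = 48000 m / 300000000 m/s = 0.16 ms.
Plus processing delay 1.6 ms = 1.6 ms.
Total = 1.83 ms.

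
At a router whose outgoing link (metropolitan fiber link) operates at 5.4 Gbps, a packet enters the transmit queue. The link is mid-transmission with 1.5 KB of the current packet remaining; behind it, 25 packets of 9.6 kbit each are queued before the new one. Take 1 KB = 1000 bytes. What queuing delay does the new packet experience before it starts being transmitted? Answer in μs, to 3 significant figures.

46.7 μs

Each queued packet: L/R = 9600/5400000000 = 1.77778 μs.
25 queued → 44.4444 μs.
Plus remaining 12000 bits of current packet: 2.22222 μs.
Queuing delay = 46.7 μs.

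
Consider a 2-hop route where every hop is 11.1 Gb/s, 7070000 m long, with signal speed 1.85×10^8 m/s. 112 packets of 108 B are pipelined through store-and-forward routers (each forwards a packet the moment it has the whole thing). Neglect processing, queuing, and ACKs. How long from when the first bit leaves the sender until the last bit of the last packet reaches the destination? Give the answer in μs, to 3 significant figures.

76400 μs

Per-hop transmission t_tx = L/R = 864/11100000000 = 0.0778378 μs.
Per-hop propagation t_prop = 7070000/185000000 = 38216.2 μs.
Pipeline fill: first packet needs 2·t_tx to clear all hops; remaining 111 packets each add one t_tx.
Total = (2+112-1)·t_tx + 2·t_prop = 113·0.0778378 + 2·38216.2 = 76400 μs.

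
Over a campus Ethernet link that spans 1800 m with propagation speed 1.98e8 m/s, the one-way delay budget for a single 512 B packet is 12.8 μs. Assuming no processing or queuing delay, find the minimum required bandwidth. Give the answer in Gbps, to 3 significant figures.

1.10 Gbps

L = 4096 bits.
Propagation delay = 1800 / 198000000 = 9.09091 μs.
Transmission budget = 12.8 − 9.09091 = 3.70909 μs.
R ≥ L / t_tx = 4096 bits / 3.70909e-06 s = 1.10 Gbps.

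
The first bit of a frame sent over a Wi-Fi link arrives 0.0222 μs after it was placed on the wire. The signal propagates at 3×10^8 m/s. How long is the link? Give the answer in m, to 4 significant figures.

d = s × t_prop = 300000000 × 2.22e-08 = 6.660 m.

6.660 m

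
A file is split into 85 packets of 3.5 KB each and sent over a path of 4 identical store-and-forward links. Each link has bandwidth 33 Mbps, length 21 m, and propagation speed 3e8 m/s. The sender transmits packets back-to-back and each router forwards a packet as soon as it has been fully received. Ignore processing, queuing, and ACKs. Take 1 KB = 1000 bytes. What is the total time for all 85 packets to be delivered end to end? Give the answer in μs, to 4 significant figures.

74670 μs

Per-hop transmission t_tx = L/R = 28000/33000000 = 848.485 μs.
Per-hop propagation t_prop = 21/300000000 = 0.07 μs.
Pipeline fill: first packet needs 4·t_tx to clear all hops; remaining 84 packets each add one t_tx.
Total = (4+85-1)·t_tx + 4·t_prop = 88·848.485 + 4·0.07 = 74670 μs.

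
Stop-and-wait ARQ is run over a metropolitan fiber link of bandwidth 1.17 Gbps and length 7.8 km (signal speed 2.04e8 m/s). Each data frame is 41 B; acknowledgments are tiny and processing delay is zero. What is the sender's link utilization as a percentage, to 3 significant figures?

0.365 %

t_tx = L/R = 328/1170000000 = 2.80342e-07 s.
t_prop = 7800/204000000 = 3.82353e-05 s; RTT = 7.64706e-05 s.
Cycle = t_tx + RTT = 7.67509e-05 s.
Utilization = t_tx / cycle = 2.80342e-07/7.67509e-05 = 0.365 %.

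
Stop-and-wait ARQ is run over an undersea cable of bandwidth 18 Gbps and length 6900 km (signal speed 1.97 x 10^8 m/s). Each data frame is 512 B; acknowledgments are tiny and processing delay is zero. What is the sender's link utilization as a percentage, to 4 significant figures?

0.0003248 %

t_tx = L/R = 4096/18000000000 = 2.27556e-07 s.
t_prop = 6900000/197000000 = 0.0350254 s; RTT = 0.0700508 s.
Cycle = t_tx + RTT = 0.070051 s.
Utilization = t_tx / cycle = 2.27556e-07/0.070051 = 0.0003248 %.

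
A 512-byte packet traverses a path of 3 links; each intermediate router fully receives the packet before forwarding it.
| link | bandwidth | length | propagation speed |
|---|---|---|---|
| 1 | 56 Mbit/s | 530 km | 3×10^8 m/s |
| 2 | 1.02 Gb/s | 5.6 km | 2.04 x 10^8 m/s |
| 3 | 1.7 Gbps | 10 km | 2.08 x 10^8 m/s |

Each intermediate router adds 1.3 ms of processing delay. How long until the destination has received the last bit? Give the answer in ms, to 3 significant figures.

L = 512 × 8 = 4096 bits.
Transmission delays (L/R per hop): 0.0731429, 0.00401569, 0.00240941 ms; sum = 0.079568 ms.
Propagation delays (d/s per hop): 1.76667, 0.027451, 0.0480769 ms; sum = 1.84219 ms.
Processing at 2 router(s): 2 × 1.3 ms = 2.6 ms.
End-to-end = 4.52 ms.

4.52 ms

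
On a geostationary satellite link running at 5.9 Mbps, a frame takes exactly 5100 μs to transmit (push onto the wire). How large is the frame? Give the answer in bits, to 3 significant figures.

L = R × t_tx = 5900000 b/s × 0.0051 s = 30090 bits.

30100 bits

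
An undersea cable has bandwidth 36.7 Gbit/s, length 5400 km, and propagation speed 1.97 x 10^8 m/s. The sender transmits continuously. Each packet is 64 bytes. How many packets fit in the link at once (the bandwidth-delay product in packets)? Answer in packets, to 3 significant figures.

1960000 packets

Propagation delay = 5400000 / 197000000 = 0.0274112 s.
BDP = R × t_prop = 36700000000 × 0.0274112 = 1005990000 bits.
In packets of 512 bits: 1960000 packets.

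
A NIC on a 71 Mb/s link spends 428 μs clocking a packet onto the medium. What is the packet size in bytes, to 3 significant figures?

L = R × t_tx = 71000000 b/s × 0.000428 s = 30388 bits.
In bytes: 30388 / 8 = 3800 bytes.

3800 bytes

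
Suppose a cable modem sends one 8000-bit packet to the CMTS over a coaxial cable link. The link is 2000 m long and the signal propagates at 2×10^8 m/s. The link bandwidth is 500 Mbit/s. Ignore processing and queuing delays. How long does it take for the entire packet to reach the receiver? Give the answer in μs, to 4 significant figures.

Transmission delay = L/R = 8000 / 500000000 = 16 μs.
Propagation delay = d/s = 2000 m / 200000000 m/s = 10 μs.
Total = 26.00 μs.

26.00 μs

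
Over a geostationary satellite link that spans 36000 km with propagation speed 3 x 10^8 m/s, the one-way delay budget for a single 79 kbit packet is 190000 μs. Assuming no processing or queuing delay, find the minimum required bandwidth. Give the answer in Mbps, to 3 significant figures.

Propagation delay = 36000000 / 300000000 = 120000 μs.
Transmission budget = 190000 − 120000 = 70000 μs.
R ≥ L / t_tx = 79000 bits / 0.07 s = 1.13 Mbps.

1.13 Mbps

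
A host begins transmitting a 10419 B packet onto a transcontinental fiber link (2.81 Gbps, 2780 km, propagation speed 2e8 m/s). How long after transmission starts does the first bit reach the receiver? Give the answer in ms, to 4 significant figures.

First bit experiences only propagation delay: d/s = 2780000/200000000 = 13.90 ms.

13.90 ms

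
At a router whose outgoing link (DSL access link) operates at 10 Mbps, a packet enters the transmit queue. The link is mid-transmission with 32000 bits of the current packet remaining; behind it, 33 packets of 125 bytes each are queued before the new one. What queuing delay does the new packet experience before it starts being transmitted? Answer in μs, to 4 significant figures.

Each queued packet: L/R = 1000/10000000 = 100 μs.
33 queued → 3300 μs.
Plus remaining 32000 bits of current packet: 3200 μs.
Queuing delay = 6500 μs.

6500 μs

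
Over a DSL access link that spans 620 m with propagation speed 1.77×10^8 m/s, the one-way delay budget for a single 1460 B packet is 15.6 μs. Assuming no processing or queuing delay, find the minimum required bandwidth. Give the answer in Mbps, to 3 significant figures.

L = 11680 bits.
Propagation delay = 620 / 177000000 = 3.50282 μs.
Transmission budget = 15.6 − 3.50282 = 12.0972 μs.
R ≥ L / t_tx = 11680 bits / 1.20972e-05 s = 966 Mbps.

966 Mbps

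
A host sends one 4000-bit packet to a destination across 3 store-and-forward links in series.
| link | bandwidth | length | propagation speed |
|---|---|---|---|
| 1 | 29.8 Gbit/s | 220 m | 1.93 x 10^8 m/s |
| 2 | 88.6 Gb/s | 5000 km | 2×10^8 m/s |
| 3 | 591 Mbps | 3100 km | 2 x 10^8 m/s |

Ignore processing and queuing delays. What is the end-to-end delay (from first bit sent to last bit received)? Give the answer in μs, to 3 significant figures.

40500 μs

Transmission delays (L/R per hop): 0.134228, 0.0451467, 6.76819 μs; sum = 6.94756 μs.
Propagation delays (d/s per hop): 1.1399, 25000, 15500 μs; sum = 40501.1 μs.
End-to-end = 40500 μs.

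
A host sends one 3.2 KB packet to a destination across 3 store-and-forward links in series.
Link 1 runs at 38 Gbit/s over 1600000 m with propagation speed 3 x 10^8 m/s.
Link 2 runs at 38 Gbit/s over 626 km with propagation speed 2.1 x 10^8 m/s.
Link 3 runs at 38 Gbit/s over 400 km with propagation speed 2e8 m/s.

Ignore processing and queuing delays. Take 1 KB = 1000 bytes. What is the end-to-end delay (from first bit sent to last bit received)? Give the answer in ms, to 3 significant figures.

10.3 ms

L = 25600 bits.
Transmission delay per hop = L/R = 25600/38000000000 = 0.000673684 ms; 3 hops → 0.00202105 ms.
Propagation delays (d/s per hop): 5.33333, 2.98095, 2 ms; sum = 10.3143 ms.
End-to-end = 10.3 ms.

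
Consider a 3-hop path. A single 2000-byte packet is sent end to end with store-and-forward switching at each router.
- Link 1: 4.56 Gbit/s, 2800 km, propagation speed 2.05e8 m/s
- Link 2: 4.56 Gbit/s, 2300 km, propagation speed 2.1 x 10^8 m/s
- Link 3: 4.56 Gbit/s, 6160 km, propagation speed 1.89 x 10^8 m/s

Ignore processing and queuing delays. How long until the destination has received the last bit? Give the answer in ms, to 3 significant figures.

L = 2000 × 8 = 16000 bits.
Transmission delay per hop = L/R = 16000/4560000000 = 0.00350877 ms; 3 hops → 0.0105263 ms.
Propagation delays (d/s per hop): 13.6585, 10.9524, 32.5926 ms; sum = 57.2035 ms.
End-to-end = 57.2 ms.

57.2 ms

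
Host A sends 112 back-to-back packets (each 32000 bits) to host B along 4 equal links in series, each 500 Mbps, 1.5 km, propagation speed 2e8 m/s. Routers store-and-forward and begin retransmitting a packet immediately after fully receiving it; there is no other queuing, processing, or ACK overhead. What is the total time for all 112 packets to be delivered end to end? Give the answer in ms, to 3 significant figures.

Per-hop transmission t_tx = L/R = 32000/500000000 = 0.064 ms.
Per-hop propagation t_prop = 1500/200000000 = 0.0075 ms.
Pipeline fill: first packet needs 4·t_tx to clear all hops; remaining 111 packets each add one t_tx.
Total = (4+112-1)·t_tx + 4·t_prop = 115·0.064 + 4·0.0075 = 7.39 ms.

7.39 ms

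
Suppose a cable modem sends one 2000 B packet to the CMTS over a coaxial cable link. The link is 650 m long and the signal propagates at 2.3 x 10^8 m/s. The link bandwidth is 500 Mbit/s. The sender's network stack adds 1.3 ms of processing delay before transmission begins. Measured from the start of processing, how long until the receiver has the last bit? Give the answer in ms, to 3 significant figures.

L = 2000 × 8 = 16000 bits.
Transmission delay = L/R = 16000 / 500000000 = 0.032 ms.
Propagation delay = d/s = 650 m / 2.3e+08 m/s = 0.00282609 ms.
Plus processing delay 1.3 ms = 1.3 ms.
Total = 1.33 ms.

1.33 ms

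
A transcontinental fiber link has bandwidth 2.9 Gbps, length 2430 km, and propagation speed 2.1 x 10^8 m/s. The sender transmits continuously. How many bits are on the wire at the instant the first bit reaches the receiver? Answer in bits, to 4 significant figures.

33560000 bits

Propagation delay = 2430000 / 210000000 = 0.0115714 s.
BDP = R × t_prop = 2900000000 × 0.0115714 = 33557100 bits.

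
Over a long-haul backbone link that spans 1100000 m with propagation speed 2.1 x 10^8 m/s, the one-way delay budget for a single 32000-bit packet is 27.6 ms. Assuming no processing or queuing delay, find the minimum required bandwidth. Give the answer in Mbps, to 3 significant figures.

1.43 Mbps

Propagation delay = 1100000 / 210000000 = 5.2381 ms.
Transmission budget = 27.6 − 5.2381 = 22.3619 ms.
R ≥ L / t_tx = 32000 bits / 0.0223619 s = 1.43 Mbps.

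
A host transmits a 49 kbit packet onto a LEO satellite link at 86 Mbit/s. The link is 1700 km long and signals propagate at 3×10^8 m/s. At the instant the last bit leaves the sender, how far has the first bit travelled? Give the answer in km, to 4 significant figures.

170.9 km

t_tx = L/R = 49000/86000000 = 0.000569767 s.
Distance = s × t_tx = 300000000 × 0.000569767 = 170.9 km.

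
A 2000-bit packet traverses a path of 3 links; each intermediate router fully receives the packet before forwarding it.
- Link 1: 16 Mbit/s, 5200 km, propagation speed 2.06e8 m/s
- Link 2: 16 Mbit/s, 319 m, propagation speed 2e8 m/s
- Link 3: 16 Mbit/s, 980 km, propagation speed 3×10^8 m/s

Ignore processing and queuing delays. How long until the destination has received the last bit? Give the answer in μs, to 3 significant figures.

Transmission delay per hop = L/R = 2000/16000000 = 125 μs; 3 hops → 375 μs.
Propagation delays (d/s per hop): 25242.7, 1.595, 3266.67 μs; sum = 28511 μs.
End-to-end = 28900 μs.

28900 μs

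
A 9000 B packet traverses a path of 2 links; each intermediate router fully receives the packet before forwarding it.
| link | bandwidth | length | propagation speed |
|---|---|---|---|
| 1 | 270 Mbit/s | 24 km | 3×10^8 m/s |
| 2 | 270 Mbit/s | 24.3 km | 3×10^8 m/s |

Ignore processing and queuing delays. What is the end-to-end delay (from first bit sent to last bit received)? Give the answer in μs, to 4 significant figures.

694.3 μs

L = 9000 × 8 = 72000 bits.
Transmission delay per hop = L/R = 72000/270000000 = 266.667 μs; 2 hops → 533.333 μs.
Propagation delays (d/s per hop): 80, 81 μs; sum = 161 μs.
End-to-end = 694.3 μs.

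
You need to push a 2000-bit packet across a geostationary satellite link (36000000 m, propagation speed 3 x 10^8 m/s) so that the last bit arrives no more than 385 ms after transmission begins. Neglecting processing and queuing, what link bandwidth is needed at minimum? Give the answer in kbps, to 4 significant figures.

Propagation delay = 36000000 / 300000000 = 120 ms.
Transmission budget = 385 − 120 = 265 ms.
R ≥ L / t_tx = 2000 bits / 0.265 s = 7.547 kbps.

7.547 kbps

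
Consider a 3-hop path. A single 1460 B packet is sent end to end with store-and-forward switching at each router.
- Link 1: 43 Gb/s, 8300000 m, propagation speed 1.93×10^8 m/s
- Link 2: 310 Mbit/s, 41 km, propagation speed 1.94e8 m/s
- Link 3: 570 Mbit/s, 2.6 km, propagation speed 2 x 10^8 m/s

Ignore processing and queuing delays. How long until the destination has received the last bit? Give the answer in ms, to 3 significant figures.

L = 1460 × 8 = 11680 bits.
Transmission delays (L/R per hop): 0.000271628, 0.0376774, 0.0204912 ms; sum = 0.0584403 ms.
Propagation delays (d/s per hop): 43.0052, 0.21134, 0.013 ms; sum = 43.2295 ms.
End-to-end = 43.3 ms.

43.3 ms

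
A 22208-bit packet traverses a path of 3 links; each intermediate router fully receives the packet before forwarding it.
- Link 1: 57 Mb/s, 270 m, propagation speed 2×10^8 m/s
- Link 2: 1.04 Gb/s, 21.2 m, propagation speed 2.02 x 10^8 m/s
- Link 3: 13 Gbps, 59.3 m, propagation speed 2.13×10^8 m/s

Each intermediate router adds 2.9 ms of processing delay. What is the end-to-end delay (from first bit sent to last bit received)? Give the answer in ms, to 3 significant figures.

6.21 ms

Transmission delays (L/R per hop): 0.389614, 0.0213538, 0.00170831 ms; sum = 0.412676 ms.
Propagation delays (d/s per hop): 0.00135, 0.00010495, 0.000278404 ms; sum = 0.00173335 ms.
Processing at 2 router(s): 2 × 2.9 ms = 5.8 ms.
End-to-end = 6.21 ms.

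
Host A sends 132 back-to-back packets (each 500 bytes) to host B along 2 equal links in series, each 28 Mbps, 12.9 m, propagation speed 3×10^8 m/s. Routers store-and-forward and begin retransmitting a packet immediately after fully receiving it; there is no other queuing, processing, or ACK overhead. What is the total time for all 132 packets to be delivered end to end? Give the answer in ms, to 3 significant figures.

19.0 ms

Per-hop transmission t_tx = L/R = 4000/28000000 = 0.142857 ms.
Per-hop propagation t_prop = 12.9/300000000 = 4.3e-05 ms.
Pipeline fill: first packet needs 2·t_tx to clear all hops; remaining 131 packets each add one t_tx.
Total = (2+132-1)·t_tx + 2·t_prop = 133·0.142857 + 2·4.3e-05 = 19.0 ms.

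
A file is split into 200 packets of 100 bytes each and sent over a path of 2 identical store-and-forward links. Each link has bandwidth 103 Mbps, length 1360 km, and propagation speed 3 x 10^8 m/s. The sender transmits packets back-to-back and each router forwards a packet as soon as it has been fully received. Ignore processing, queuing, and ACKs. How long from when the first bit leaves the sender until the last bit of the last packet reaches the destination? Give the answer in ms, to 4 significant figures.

Per-hop transmission t_tx = L/R = 800/103000000 = 0.00776699 ms.
Per-hop propagation t_prop = 1360000/300000000 = 4.53333 ms.
Pipeline fill: first packet needs 2·t_tx to clear all hops; remaining 199 packets each add one t_tx.
Total = (2+200-1)·t_tx + 2·t_prop = 201·0.00776699 + 2·4.53333 = 10.63 ms.

10.63 ms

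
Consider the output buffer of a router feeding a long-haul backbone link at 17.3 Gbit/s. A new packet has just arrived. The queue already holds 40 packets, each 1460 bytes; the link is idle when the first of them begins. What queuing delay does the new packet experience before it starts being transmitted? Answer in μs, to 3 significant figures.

27.0 μs

Each queued packet: L/R = 11680/17300000000 = 0.675145 μs.
40 queued → 27.0058 μs.
Queuing delay = 27.0 μs.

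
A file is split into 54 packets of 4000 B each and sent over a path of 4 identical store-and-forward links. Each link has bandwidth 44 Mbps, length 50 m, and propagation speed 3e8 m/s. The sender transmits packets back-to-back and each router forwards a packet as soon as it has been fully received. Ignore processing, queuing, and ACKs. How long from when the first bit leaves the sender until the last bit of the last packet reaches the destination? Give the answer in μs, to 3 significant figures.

41500 μs

Per-hop transmission t_tx = L/R = 32000/44000000 = 727.273 μs.
Per-hop propagation t_prop = 50/300000000 = 0.166667 μs.
Pipeline fill: first packet needs 4·t_tx to clear all hops; remaining 53 packets each add one t_tx.
Total = (4+54-1)·t_tx + 4·t_prop = 57·727.273 + 4·0.166667 = 41500 μs.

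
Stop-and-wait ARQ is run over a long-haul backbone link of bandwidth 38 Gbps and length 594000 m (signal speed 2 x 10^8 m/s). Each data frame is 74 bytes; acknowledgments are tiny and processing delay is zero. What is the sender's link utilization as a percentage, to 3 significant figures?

t_tx = L/R = 592/38000000000 = 1.55789e-08 s.
t_prop = 594000/200000000 = 0.00297 s; RTT = 0.00594 s.
Cycle = t_tx + RTT = 0.00594002 s.
Utilization = t_tx / cycle = 1.55789e-08/0.00594002 = 0.000262 %.

0.000262 %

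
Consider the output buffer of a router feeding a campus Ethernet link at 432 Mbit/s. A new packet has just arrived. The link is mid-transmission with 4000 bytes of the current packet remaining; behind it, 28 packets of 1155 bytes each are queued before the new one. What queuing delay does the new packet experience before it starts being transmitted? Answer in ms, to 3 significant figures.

Each queued packet: L/R = 9240/432000000 = 0.0213889 ms.
28 queued → 0.598889 ms.
Plus remaining 32000 bits of current packet: 0.0740741 ms.
Queuing delay = 0.673 ms.

0.673 ms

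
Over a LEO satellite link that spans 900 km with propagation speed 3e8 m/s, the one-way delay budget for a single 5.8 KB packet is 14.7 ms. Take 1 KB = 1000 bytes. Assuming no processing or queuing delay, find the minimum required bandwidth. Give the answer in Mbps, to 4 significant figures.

3.966 Mbps

L = 46400 bits.
Propagation delay = 900000 / 300000000 = 3 ms.
Transmission budget = 14.7 − 3 = 11.7 ms.
R ≥ L / t_tx = 46400 bits / 0.0117 s = 3.966 Mbps.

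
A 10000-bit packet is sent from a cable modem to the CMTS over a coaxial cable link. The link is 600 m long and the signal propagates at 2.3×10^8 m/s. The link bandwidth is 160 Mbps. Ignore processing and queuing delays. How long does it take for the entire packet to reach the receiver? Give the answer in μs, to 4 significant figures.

65.11 μs

Transmission delay = L/R = 10000 / 160000000 = 62.5 μs.
Propagation delay = d/s = 600 m / 2.3e+08 m/s = 2.6087 μs.
Total = 65.11 μs.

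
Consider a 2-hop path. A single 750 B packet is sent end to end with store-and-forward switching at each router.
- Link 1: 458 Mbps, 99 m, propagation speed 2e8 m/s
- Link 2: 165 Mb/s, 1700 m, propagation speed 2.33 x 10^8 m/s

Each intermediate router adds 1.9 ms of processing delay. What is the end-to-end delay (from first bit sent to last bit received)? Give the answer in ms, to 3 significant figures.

L = 750 × 8 = 6000 bits.
Transmission delays (L/R per hop): 0.0131004, 0.0363636 ms; sum = 0.0494641 ms.
Propagation delays (d/s per hop): 0.000495, 0.00729614 ms; sum = 0.00779114 ms.
Processing at 1 router(s): 1 × 1.9 ms = 1.9 ms.
End-to-end = 1.96 ms.

1.96 ms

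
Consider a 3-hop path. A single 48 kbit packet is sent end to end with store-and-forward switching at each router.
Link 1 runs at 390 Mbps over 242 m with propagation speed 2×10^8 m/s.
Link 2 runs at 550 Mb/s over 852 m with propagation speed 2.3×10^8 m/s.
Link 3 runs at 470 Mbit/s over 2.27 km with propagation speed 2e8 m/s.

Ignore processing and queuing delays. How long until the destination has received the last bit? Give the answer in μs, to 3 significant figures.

329 μs

L = 48000 bits.
Transmission delays (L/R per hop): 123.077, 87.2727, 102.128 μs; sum = 312.477 μs.
Propagation delays (d/s per hop): 1.21, 3.70435, 11.35 μs; sum = 16.2643 μs.
End-to-end = 329 μs.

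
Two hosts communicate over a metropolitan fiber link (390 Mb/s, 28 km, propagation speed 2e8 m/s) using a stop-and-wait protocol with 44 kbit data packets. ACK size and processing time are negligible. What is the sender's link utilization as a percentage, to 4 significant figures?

t_tx = L/R = 44000/390000000 = 0.000112821 s.
t_prop = 28000/200000000 = 0.00014 s; RTT = 0.00028 s.
Cycle = t_tx + RTT = 0.000392821 s.
Utilization = t_tx / cycle = 0.000112821/0.000392821 = 28.72 %.

28.72 %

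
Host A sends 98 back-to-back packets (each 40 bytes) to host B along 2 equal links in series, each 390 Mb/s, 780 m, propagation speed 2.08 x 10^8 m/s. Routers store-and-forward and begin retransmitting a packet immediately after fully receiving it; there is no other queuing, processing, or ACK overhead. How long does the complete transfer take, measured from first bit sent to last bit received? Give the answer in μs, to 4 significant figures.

Per-hop transmission t_tx = L/R = 320/390000000 = 0.820513 μs.
Per-hop propagation t_prop = 780/208000000 = 3.75 μs.
Pipeline fill: first packet needs 2·t_tx to clear all hops; remaining 97 packets each add one t_tx.
Total = (2+98-1)·t_tx + 2·t_prop = 99·0.820513 + 2·3.75 = 88.73 μs.

88.73 μs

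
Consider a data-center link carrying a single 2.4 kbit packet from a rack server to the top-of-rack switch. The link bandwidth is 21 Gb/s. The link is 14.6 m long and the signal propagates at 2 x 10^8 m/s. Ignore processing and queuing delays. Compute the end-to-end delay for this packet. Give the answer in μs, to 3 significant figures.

L = 2400 bits.
Transmission delay = L/R = 2400 / 21000000000 = 0.114286 μs.
Propagation delay = d/s = 14.6 m / 200000000 m/s = 0.073 μs.
Total = 0.187 μs.

0.187 μs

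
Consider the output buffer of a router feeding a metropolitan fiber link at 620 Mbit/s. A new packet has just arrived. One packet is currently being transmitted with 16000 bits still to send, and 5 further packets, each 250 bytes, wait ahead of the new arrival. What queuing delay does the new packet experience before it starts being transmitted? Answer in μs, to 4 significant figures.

41.94 μs

Each queued packet: L/R = 2000/620000000 = 3.22581 μs.
5 queued → 16.129 μs.
Plus remaining 16000 bits of current packet: 25.8065 μs.
Queuing delay = 41.94 μs.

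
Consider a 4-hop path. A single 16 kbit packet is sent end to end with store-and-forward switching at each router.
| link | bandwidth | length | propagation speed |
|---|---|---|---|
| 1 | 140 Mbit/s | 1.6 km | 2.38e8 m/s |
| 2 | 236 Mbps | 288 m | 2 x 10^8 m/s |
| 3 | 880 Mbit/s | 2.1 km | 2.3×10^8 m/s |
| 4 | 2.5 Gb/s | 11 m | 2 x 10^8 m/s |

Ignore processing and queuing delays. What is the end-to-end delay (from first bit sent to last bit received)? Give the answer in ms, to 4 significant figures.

L = 16000 bits.
Transmission delays (L/R per hop): 0.114286, 0.0677966, 0.0181818, 0.0064 ms; sum = 0.206664 ms.
Propagation delays (d/s per hop): 0.00672269, 0.00144, 0.00913043, 5.5e-05 ms; sum = 0.0173481 ms.
End-to-end = 0.2240 ms.

0.2240 ms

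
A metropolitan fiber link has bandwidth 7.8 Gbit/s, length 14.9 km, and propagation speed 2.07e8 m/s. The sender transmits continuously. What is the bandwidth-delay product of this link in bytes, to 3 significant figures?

Propagation delay = 14900 / 2.07e+08 = 7.19807e-05 s.
BDP = R × t_prop = 7800000000 × 7.19807e-05 = 561449 bits.
In bytes: 561449/8 = 70200 bytes.

70200 bytes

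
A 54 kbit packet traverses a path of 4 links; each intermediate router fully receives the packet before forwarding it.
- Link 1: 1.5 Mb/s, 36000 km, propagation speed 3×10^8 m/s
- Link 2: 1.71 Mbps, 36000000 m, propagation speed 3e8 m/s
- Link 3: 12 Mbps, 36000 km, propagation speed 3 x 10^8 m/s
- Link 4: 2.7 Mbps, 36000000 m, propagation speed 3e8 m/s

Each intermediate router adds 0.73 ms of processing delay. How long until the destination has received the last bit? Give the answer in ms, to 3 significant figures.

L = 54000 bits.
Transmission delays (L/R per hop): 36, 31.5789, 4.5, 20 ms; sum = 92.0789 ms.
Propagation delays (d/s per hop): 120, 120, 120, 120 ms; sum = 480 ms.
Processing at 3 router(s): 3 × 0.73 ms = 2.19 ms.
End-to-end = 574 ms.

574 ms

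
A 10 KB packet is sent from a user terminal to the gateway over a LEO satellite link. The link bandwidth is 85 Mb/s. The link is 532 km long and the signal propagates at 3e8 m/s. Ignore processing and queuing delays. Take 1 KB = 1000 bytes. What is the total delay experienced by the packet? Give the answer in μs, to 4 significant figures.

2715 μs

L = 80000 bits.
Transmission delay = L/R = 80000 / 85000000 = 941.176 μs.
Propagation delay = d/s = 532000 m / 300000000 m/s = 1773.33 μs.
Total = 2715 μs.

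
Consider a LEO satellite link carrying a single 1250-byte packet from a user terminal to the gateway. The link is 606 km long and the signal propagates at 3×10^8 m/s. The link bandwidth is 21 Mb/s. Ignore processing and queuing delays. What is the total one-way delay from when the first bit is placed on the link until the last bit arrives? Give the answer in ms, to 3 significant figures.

2.50 ms

L = 1250 × 8 = 10000 bits.
Transmission delay = L/R = 10000 / 21000000 = 0.47619 ms.
Propagation delay = d/s = 606000 m / 300000000 m/s = 2.02 ms.
Total = 2.50 ms.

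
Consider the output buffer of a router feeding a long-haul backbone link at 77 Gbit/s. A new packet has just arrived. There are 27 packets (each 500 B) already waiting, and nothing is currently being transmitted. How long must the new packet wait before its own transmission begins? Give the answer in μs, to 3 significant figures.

Each queued packet: L/R = 4000/77000000000 = 0.0519481 μs.
27 queued → 1.4026 μs.
Queuing delay = 1.40 μs.

1.40 μs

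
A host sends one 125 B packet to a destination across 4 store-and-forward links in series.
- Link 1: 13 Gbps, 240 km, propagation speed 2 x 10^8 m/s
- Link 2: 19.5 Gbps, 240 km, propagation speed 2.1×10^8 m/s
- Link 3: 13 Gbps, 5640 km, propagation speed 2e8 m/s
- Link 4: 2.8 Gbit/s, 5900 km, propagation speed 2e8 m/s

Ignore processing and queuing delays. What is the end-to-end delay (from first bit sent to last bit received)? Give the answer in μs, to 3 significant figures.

L = 125 × 8 = 1000 bits.
Transmission delays (L/R per hop): 0.0769231, 0.0512821, 0.0769231, 0.357143 μs; sum = 0.562271 μs.
Propagation delays (d/s per hop): 1200, 1142.86, 28200, 29500 μs; sum = 60042.9 μs.
End-to-end = 60000 μs.

60000 μs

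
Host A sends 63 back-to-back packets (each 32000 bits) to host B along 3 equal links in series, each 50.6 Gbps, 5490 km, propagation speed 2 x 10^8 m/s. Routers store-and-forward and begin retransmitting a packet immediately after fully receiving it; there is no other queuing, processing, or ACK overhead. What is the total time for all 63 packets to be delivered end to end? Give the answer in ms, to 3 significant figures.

Per-hop transmission t_tx = L/R = 32000/50600000000 = 0.000632411 ms.
Per-hop propagation t_prop = 5490000/200000000 = 27.45 ms.
Pipeline fill: first packet needs 3·t_tx to clear all hops; remaining 62 packets each add one t_tx.
Total = (3+63-1)·t_tx + 3·t_prop = 65·0.000632411 + 3·27.45 = 82.4 ms.

82.4 ms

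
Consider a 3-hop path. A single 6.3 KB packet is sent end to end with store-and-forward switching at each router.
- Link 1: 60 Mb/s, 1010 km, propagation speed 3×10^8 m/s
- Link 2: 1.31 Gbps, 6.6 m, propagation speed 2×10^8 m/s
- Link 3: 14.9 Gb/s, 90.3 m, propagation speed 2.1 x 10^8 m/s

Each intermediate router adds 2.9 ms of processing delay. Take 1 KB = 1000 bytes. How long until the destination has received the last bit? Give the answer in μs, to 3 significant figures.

10000 μs

L = 50400 bits.
Transmission delays (L/R per hop): 840, 38.4733, 3.38255 μs; sum = 881.856 μs.
Propagation delays (d/s per hop): 3366.67, 0.033, 0.43 μs; sum = 3367.13 μs.
Processing at 2 router(s): 2 × 2.9 ms = 5800 μs.
End-to-end = 10000 μs.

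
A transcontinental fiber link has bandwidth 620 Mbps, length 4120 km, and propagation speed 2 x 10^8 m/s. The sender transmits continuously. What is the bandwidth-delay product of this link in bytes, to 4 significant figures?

1597000 bytes

Propagation delay = 4120000 / 200000000 = 0.0206 s.
BDP = R × t_prop = 620000000 × 0.0206 = 12772000 bits.
In bytes: 12772000/8 = 1597000 bytes.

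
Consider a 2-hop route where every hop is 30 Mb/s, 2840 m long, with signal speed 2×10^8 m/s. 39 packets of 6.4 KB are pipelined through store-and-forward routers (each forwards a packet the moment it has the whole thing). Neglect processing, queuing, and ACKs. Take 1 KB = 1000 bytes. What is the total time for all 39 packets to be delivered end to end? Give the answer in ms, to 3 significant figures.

Per-hop transmission t_tx = L/R = 51200/30000000 = 1.70667 ms.
Per-hop propagation t_prop = 2840/200000000 = 0.0142 ms.
Pipeline fill: first packet needs 2·t_tx to clear all hops; remaining 38 packets each add one t_tx.
Total = (2+39-1)·t_tx + 2·t_prop = 40·1.70667 + 2·0.0142 = 68.3 ms.

68.3 ms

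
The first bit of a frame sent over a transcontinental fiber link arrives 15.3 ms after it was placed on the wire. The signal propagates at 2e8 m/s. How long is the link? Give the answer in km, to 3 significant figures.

3060 km

d = s × t_prop = 200000000 × 0.0153 = 3060 km.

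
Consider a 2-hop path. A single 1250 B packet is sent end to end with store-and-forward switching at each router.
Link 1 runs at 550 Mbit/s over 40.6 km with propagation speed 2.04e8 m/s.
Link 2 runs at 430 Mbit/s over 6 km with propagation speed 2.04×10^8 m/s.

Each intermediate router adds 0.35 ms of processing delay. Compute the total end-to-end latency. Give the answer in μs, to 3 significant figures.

L = 1250 × 8 = 10000 bits.
Transmission delays (L/R per hop): 18.1818, 23.2558 μs; sum = 41.4376 μs.
Propagation delays (d/s per hop): 199.02, 29.4118 μs; sum = 228.431 μs.
Processing at 1 router(s): 1 × 0.35 ms = 350 μs.
End-to-end = 620 μs.

620 μs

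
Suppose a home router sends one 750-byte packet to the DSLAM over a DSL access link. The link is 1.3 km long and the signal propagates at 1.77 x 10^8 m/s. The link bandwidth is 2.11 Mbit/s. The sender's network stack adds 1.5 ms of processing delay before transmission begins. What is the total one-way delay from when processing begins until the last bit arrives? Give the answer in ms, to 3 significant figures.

L = 750 × 8 = 6000 bits.
Transmission delay = L/R = 6000 / 2110000 = 2.8436 ms.
Propagation delay = d/s = 1300 m / 177000000 m/s = 0.00734463 ms.
Plus processing delay 1.5 ms = 1.5 ms.
Total = 4.35 ms.

4.35 ms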